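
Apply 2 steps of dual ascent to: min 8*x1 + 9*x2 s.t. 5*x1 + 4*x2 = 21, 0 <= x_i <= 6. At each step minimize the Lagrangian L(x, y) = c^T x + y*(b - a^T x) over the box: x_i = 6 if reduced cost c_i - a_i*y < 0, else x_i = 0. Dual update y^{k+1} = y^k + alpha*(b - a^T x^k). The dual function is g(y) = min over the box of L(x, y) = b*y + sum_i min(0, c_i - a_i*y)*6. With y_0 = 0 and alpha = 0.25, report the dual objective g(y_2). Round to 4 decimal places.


Dual ascent for LP: min 8*x1 + 9*x2, 5*x1 + 4*x2 = 21, 0 <= x_i <= 6
Step 1: y^k = 0.0, reduced costs: (8.0, 9.0)
  x^k = (0.0, 0.0), subgradient = b - a^T x = 21.0
  y^{k+1} = 0.0 + 0.25*21.0 = 5.25
Step 2: y^k = 5.25, reduced costs: (-18.25, -12.0)
  x^k = (6.0, 6.0), subgradient = b - a^T x = -33.0
  y^{k+1} = 5.25 + 0.25*-33.0 = -3.0
Dual objective at y_2 = -3.0: reduced costs (23.0, 21.0), box minimizer x = (0.0, 0.0)
g(y_2) = b*y + (c1 - a1*y)*x1 + (c2 - a2*y)*x2 = 21*(-3.0) + 23.0*0.0 + 21.0*0.0 = -63.0 + 0.0 + 0.0 = -63.0


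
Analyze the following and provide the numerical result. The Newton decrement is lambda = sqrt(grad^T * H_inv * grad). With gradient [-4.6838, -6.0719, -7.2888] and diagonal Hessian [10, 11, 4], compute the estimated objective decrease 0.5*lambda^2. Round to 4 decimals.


Step 1: H is diagonal, so H^(-1) * g = [-0.4684, -0.552, -1.8222].
Step 2: g^T H^(-1) g = sum_i g_i^2 / H_ii
  = (-4.6838)^2/10 + (-6.0719)^2/11 + (-7.2888)^2/4
  = 2.1938 + 3.3516 + 13.2817 = 18.8271
Step 3: Objective decrease = 0.5 * g^T H^(-1) g = 9.4135


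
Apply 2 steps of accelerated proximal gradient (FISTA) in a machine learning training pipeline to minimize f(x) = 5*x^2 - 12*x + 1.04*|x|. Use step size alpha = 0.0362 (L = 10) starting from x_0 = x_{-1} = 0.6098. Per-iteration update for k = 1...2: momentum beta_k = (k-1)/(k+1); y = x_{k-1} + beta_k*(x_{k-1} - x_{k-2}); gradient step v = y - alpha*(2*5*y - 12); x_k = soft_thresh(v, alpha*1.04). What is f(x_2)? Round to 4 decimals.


FISTA on f(x) = 5*x^2 - 12*x + 1.04*|x|
L = 10, alpha = 0.0362
Iteration 1: beta = 0.0, y = 0.6098 + 0.0*(0.6098 - 0.6098) = 0.6098
  grad(y) = -5.902, v = y - alpha*grad = 0.8235
  prox(v) = soft_thresh(0.8235, 0.0376) = 0.7858
Iteration 2: beta = 0.3333, y = 0.7858 + 0.3333*(0.7858 - 0.6098) = 0.8445
  grad(y) = -3.5553, v = y - alpha*grad = 0.9732
  prox(v) = soft_thresh(0.9732, 0.0376) = 0.9355
f(x_2) = 5*0.9355^2 - 12*0.9355 + 1.04*|0.9355| = -5.8773


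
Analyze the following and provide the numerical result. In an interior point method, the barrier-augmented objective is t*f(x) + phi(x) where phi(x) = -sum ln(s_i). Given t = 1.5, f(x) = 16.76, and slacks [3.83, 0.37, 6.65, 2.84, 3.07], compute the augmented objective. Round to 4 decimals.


Step 1: Compute log-barrier.
ln values: [1.3429, -0.9943, 1.8946, 1.0438, 1.1217]
phi = -(1.3429 - 0.9943 + 1.8946 + 1.0438 + 1.1217) = -4.4087
Step 2: Compute augmented objective.
t*f(x) = 1.5*16.76 = 25.14
Total = 25.14 - 4.4087 = 20.7313


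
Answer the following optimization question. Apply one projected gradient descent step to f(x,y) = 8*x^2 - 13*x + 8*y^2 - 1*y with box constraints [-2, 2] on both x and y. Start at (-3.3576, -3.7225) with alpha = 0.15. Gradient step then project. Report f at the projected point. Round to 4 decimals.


Step 1: Compute gradient at (-3.3576, -3.7225).
grad_x = 2*8*-3.3576 - 13 = -66.7216
grad_y = 2*8*-3.7225 - 1 = -60.56
Step 2: Gradient step.
x_raw = -3.3576 - 0.15*-66.7216 = 6.6506
y_raw = -3.7225 - 0.15*-60.56 = 5.3615
Step 3: Project onto [-2, 2].
x_proj = clip(6.6506) = 2.0
y_proj = clip(5.3615) = 2.0
Step 4: Evaluate f.
f(2.0, 2.0) = 36.0


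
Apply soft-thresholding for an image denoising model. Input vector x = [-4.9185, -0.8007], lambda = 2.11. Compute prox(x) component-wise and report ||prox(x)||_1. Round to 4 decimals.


Soft-thresholding with lambda = 2.11:
prox(-4.9185) = sign(-4.9185)*max(|-4.9185| - 2.11, 0) = -2.8085
prox(-0.8007) = sign(-0.8007)*max(|-0.8007| - 2.11, 0) = 0.0
prox(x) = [-2.8085, 0.0]
||prox(x)||_1 = 2.8085 + 0.0 = 2.8085


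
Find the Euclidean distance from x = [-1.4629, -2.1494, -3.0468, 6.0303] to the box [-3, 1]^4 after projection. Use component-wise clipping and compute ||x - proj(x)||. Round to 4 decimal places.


Project each component onto [-3, 1].
clip(-1.4629) = -1.4629, clip(-2.1494) = -2.1494, clip(-3.0468) = -3.0, clip(6.0303) = 1.0
Projection = [-1.4629, -2.1494, -3.0, 1.0]
Squared diffs: [0.0, 0.0, 0.0022, 25.3039]
Distance = sqrt(25.3061) = 5.0305


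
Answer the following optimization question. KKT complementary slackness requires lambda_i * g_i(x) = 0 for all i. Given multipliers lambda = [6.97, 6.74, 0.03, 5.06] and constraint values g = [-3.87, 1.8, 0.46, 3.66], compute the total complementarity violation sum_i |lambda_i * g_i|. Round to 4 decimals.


KKT complementary slackness check:
lambda_1 * g_1 = 6.97 * -3.87 = -26.9739
lambda_2 * g_2 = 6.74 * 1.8 = 12.132
lambda_3 * g_3 = 0.03 * 0.46 = 0.0138
lambda_4 * g_4 = 5.06 * 3.66 = 18.5196
Total violation = 26.9739 + 12.132 + 0.0138 + 18.5196 = 57.6393


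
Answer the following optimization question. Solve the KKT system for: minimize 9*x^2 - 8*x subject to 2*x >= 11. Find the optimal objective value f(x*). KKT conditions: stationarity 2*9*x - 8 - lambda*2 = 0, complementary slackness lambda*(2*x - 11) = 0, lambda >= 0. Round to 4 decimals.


Step 1: Try lambda = 0 (constraint inactive).
x_unc = 8/(2*9) = 0.4444
Check: 2*0.4444 = 0.8888 < 11 -- violated!
Step 2: Constraint must be active: 2*x = 11
x* = 11/2 = 5.5
lambda = (2*9*5.5 - 8)/2 = 45.5
Step 3: Compute optimal value.
f(x*) = 9*5.5^2 - 8*5.5 = 228.25


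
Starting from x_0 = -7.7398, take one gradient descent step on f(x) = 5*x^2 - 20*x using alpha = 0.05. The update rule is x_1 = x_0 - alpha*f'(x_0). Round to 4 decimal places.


We compute the gradient at x_0 and apply the update.
f'(x) = 10*x - 20
f'(-7.7398) = 10*-7.7398 - 20 = -97.398
x_1 = -7.7398 - 0.05*-97.398 = -2.8699


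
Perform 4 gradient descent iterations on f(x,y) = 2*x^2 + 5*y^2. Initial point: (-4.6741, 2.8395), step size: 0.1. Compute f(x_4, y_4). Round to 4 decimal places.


Gradient descent on f(x,y) = 2*x^2 + 5*y^2.
Starting point: (-4.6741, 2.8395), alpha = 0.1
Step 1: grad_x = 2*2*-4.6741 = -18.6964, grad_y = 2*5*2.8395 = 28.395
  x_1 = -4.6741 - 0.1*-18.6964 = -2.8045
  y_1 = 2.8395 - 0.1*28.395 = -0.0
Step 2: grad_x = 2*2*-2.8045 = -11.2178, grad_y = 2*5*-0.0 = -0.0
  x_2 = -2.8045 - 0.1*-11.2178 = -1.6827
  y_2 = -0.0 - 0.1*-0.0 = 0.0
Step 3: grad_x = 2*2*-1.6827 = -6.7307, grad_y = 2*5*0.0 = 0.0
  x_3 = -1.6827 - 0.1*-6.7307 = -1.0096
  y_3 = 0.0 - 0.1*0.0 = 0.0
Step 4: grad_x = 2*2*-1.0096 = -4.0384, grad_y = 2*5*0.0 = 0.0
  x_4 = -1.0096 - 0.1*-4.0384 = -0.6058
  y_4 = 0.0 - 0.1*0.0 = 0.0
f(-0.6058, 0.0) = 2*(-0.6058)^2 + 5*0.0^2 = 0.7339


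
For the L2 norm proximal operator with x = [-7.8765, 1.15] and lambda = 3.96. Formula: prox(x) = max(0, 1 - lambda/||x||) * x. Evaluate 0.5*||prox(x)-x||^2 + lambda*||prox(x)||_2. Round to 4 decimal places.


Step 1: Compute ||x||.
||x|| = 7.96
Step 2: Compute scaling factor.
scale = max(0, 1 - 3.96/7.96) = 0.5025
Step 3: prox(x) = [-3.958, 0.5779]
||prox(x)|| = 4.0
Step 4: Proximal objective.
0.5*||prox-x||^2 = 7.8408
lambda*||prox|| = 15.84
Total = 23.6808


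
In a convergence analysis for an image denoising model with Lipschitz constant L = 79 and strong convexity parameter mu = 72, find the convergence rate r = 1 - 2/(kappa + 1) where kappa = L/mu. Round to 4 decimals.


Step 1: Compute the condition number.
kappa = L/mu = 79/72 = 1.0972
Step 2: Compute the convergence rate.
r = 1 - 2/(kappa + 1) = 1 - 2*mu/(L + mu) = (L - mu)/(L + mu) = 7/151 = 0.0464


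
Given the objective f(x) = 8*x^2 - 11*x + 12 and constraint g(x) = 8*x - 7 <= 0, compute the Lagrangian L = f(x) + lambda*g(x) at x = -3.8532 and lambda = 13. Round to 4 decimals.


Step 1: Evaluate f(x).
f(-3.8532) = 8*(-3.8532)^2 - 11*(-3.8532) + 12 = 173.1624
Step 2: Evaluate g(x).
g(-3.8532) = 8*-3.8532 - 7 = -37.8256
Step 3: Compute Lagrangian.
L = 173.1624 + 13*-37.8256 = -318.5704


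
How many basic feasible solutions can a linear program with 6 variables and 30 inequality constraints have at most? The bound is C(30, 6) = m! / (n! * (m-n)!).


Each vertex corresponds to some choice of n active constraints out of m, so the number of vertices is at most C(m, n) = m! / (n!(m-n)!).
m = 30, n = 6
Numerator: 30 * 29 * 28 * 27 * 26 * 25
Denominator: 6! = 720
C(30, 6) = 593775


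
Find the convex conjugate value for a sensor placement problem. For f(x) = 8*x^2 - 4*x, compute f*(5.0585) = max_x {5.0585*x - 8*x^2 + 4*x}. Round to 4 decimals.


f*(y) = sup_x {y*x - a*x^2 - b*x} = sup_x {(y-b)*x - a*x^2}
FOC: (y - b) - 2a*x = 0 => x* = (y - b)/(2a)
x* = (5.0585 + 4)/(2*8) = 0.5662
f*(5.0585) = (y-b)^2/(4a) = (5.0585 + 4)^2/(4*8)
= 82.0564/32 = 2.5643


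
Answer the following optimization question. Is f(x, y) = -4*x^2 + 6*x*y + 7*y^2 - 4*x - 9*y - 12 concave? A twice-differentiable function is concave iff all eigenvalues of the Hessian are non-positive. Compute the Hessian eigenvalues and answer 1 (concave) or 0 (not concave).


The Hessian of f(x,y) = -4*x^2 + 6*x*y + 7*y^2 - 4*x - 9*y - 12 is:
H = [[-8, 6], [6, 14]]
Trace = -8 + 14 = 6
Determinant = -8*14 - (6)^2 = -148
Discriminant = (6)^2 - 4*-148 = 628.0
Eigenvalues: lambda_1 = -9.53, lambda_2 = 15.53
The function is not concave.

0


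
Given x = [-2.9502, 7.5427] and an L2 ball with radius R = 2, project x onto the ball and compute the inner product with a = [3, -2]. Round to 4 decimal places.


Step 1: Compute ||x|| (intermediates to 6 decimals).
||x|| = sqrt((-2.9502)^2 + 7.5427^2) = 8.099136
Step 2: Project.
Since ||x|| > R, scale = R/||x|| = 2/8.099136 = 0.24694, proj(x) = scale * x
proj(x) = [-0.728522, 1.862594]
Step 3: Dot product.
a^T * proj(x) = 3*(-0.728522) - 2*1.862594 = -5.9108


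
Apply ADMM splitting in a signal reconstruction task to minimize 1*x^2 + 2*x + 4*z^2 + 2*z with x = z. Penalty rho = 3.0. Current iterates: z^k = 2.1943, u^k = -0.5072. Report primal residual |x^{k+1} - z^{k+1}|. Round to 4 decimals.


ADMM iteration with rho = 3.0, z^k = 2.1943, u^k = -0.5072
Step 1: x-update.
Minimize 1*x^2 + 2*x + (3.0/2)*(x - 2.1943 - 0.5072)^2
FOC: (2*1 + 3.0)*x = -2 + 3.0*(2.1943 + 0.5072)
x^{k+1} = 1.2209
Step 2: z-update.
Minimize 4*z^2 + 2*z + (3.0/2)*(1.2209 - z - 0.5072)^2
FOC: (2*4 + 3.0)*z = -2 + 3.0*(1.2209 - 0.5072)
z^{k+1} = 0.0128
Step 3: u-update.
u^{k+1} = -0.5072 + 1.2209 - 0.0128 = 0.7009
Step 4: Primal residual = |1.2209 - 0.0128| = 1.2081


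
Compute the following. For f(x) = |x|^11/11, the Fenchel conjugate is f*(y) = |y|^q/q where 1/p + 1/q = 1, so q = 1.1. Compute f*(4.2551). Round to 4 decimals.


The conjugate exponent q satisfies 1/p + 1/q = 1.
p = 11, so q = 11/(11 - 1) = 1.1
|y|^q = 4.2551^1.1 = 4.9181
f*(4.2551) = 4.9181 / 1.1 = 4.471


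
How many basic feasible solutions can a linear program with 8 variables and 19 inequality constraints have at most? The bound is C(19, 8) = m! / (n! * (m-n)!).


Each vertex corresponds to some choice of n active constraints out of m, so the number of vertices is at most C(m, n) = m! / (n!(m-n)!).
m = 19, n = 8
Numerator: 19 * 18 * 17 * 16 * 15 * 14 * 13 * 12
Denominator: 8! = 40320
C(19, 8) = 75582


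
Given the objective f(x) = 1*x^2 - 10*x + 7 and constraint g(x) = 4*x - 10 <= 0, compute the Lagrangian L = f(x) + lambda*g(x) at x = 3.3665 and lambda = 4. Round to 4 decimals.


Step 1: Evaluate f(x).
f(3.3665) = 1*3.3665^2 - 10*3.3665 + 7 = -15.3317
Step 2: Evaluate g(x).
g(3.3665) = 4*3.3665 - 10 = 3.466
Step 3: Compute Lagrangian.
L = -15.3317 + 4*3.466 = -1.4677


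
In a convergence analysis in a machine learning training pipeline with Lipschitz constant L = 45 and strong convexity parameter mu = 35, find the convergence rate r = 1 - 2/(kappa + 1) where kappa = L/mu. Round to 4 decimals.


Step 1: Compute the condition number.
kappa = L/mu = 45/35 = 1.2857
Step 2: Compute the convergence rate.
r = 1 - 2/(kappa + 1) = 1 - 2*mu/(L + mu) = (L - mu)/(L + mu) = 10/80 = 0.125


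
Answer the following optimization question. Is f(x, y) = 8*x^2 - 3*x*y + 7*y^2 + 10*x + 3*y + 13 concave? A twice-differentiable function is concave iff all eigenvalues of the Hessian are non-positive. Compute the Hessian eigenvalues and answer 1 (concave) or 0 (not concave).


The Hessian of f(x,y) = 8*x^2 - 3*x*y + 7*y^2 + 10*x + 3*y + 13 is:
H = [[16, -3], [-3, 14]]
Trace = 16 + 14 = 30
Determinant = 16*14 - (-3)^2 = 215
Discriminant = (30)^2 - 4*215 = 40.0
Eigenvalues: lambda_1 = 11.8377, lambda_2 = 18.1623
The function is not concave.

0


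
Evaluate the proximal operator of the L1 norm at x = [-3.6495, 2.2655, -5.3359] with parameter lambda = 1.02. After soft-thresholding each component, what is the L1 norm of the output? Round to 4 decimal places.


Soft-thresholding with lambda = 1.02:
prox(-3.6495) = sign(-3.6495)*max(|-3.6495| - 1.02, 0) = -2.6295
prox(2.2655) = sign(2.2655)*max(|2.2655| - 1.02, 0) = 1.2455
prox(-5.3359) = sign(-5.3359)*max(|-5.3359| - 1.02, 0) = -4.3159
prox(x) = [-2.6295, 1.2455, -4.3159]
||prox(x)||_1 = 2.6295 + 1.2455 + 4.3159 = 8.1909


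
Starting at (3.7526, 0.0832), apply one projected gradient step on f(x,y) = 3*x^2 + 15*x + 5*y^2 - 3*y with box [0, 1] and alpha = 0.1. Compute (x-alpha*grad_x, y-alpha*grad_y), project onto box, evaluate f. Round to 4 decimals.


Step 1: Compute gradient at (3.7526, 0.0832).
grad_x = 2*3*3.7526 + 15 = 37.5156
grad_y = 2*5*0.0832 - 3 = -2.168
Step 2: Gradient step.
x_raw = 3.7526 - 0.1*37.5156 = 0.001
y_raw = 0.0832 - 0.1*-2.168 = 0.3
Step 3: Project onto [0, 1].
x_proj = clip(0.001) = 0.001
y_proj = clip(0.3) = 0.3
Step 4: Evaluate f.
f(0.001, 0.3) = -0.4344


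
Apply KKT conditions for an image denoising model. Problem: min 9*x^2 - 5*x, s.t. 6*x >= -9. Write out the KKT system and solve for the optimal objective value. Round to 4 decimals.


Step 1: Try lambda = 0 (constraint inactive).
Stationarity: 2*9*x - 5 = 0
x* = 5/(2*9) = 5/18 = 0.2778 (rounded; the exact value 5/18 is used below)
Check constraint: 6*0.2778 = 1.6668 >= -9 -- satisfied.
Step 2: Compute optimal value.
f(x*) = 9*(5/18)^2 - 5*(5/18) = -0.6944


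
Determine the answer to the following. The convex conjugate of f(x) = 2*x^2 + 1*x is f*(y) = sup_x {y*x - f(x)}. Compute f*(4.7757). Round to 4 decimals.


f*(y) = sup_x {y*x - a*x^2 - b*x} = sup_x {(y-b)*x - a*x^2}
FOC: (y - b) - 2a*x = 0 => x* = (y - b)/(2a)
x* = (4.7757 - 1)/(2*2) = 0.9439
f*(4.7757) = (y-b)^2/(4a) = (4.7757 - 1)^2/(4*2)
= 14.2559/8 = 1.782


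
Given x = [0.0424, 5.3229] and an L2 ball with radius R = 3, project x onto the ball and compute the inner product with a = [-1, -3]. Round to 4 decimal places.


Step 1: Compute ||x|| (intermediates to 6 decimals).
||x|| = sqrt(0.0424^2 + 5.3229^2) = 5.323069
Step 2: Project.
Since ||x|| > R, scale = R/||x|| = 3/5.323069 = 0.563585, proj(x) = scale * x
proj(x) = [0.023896, 2.999907]
Step 3: Dot product.
a^T * proj(x) = -1*0.023896 - 3*2.999907 = -9.0236


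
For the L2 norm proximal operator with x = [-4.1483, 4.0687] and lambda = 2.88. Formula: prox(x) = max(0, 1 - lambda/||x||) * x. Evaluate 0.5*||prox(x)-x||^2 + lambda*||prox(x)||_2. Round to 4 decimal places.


Step 1: Compute ||x||.
||x|| = 5.8106
Step 2: Compute scaling factor.
scale = max(0, 1 - 2.88/5.8106) = 0.5044
Step 3: prox(x) = [-2.0922, 2.0521]
||prox(x)|| = 2.9306
Step 4: Proximal objective.
0.5*||prox-x||^2 = 4.1472
lambda*||prox|| = 8.4401
Total = 12.5872


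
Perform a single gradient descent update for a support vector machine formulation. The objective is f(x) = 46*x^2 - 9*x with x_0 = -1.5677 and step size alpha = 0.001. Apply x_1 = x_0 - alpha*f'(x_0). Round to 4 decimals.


We compute the gradient at x_0 and apply the update.
f'(x) = 92*x - 9
f'(-1.5677) = 92*-1.5677 - 9 = -153.2284
x_1 = -1.5677 - 0.001*-153.2284 = -1.4145


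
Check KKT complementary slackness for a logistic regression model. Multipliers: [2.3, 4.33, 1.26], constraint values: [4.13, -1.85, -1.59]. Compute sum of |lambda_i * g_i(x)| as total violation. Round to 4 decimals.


KKT complementary slackness check:
lambda_1 * g_1 = 2.3 * 4.13 = 9.499
lambda_2 * g_2 = 4.33 * -1.85 = -8.0105
lambda_3 * g_3 = 1.26 * -1.59 = -2.0034
Total violation = 9.499 + 8.0105 + 2.0034 = 19.5129


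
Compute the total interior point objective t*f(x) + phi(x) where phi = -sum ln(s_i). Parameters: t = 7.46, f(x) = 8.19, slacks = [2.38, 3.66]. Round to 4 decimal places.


Step 1: Compute log-barrier.
ln values: [0.8671, 1.2975]
phi = -(0.8671 + 1.2975) = -2.1646
Step 2: Compute augmented objective.
t*f(x) = 7.46*8.19 = 61.0974
Total = 61.0974 - 2.1646 = 58.9328


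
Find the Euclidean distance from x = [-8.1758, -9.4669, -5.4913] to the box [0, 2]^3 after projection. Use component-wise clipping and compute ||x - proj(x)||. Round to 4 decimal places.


Project each component onto [0, 2].
clip(-8.1758) = 0.0, clip(-9.4669) = 0.0, clip(-5.4913) = 0.0
Projection = [0.0, 0.0, 0.0]
Squared diffs: [66.8437, 89.6222, 30.1544]
Distance = sqrt(186.6203) = 13.6609


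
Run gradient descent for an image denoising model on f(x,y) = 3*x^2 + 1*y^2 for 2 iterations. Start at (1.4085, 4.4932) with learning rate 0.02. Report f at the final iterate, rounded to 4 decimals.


Gradient descent on f(x,y) = 3*x^2 + 1*y^2.
Starting point: (1.4085, 4.4932), alpha = 0.02
Step 1: grad_x = 2*3*1.4085 = 8.451, grad_y = 2*1*4.4932 = 8.9864
  x_1 = 1.4085 - 0.02*8.451 = 1.2395
  y_1 = 4.4932 - 0.02*8.9864 = 4.3135
Step 2: grad_x = 2*3*1.2395 = 7.4369, grad_y = 2*1*4.3135 = 8.6269
  x_2 = 1.2395 - 0.02*7.4369 = 1.0907
  y_2 = 4.3135 - 0.02*8.6269 = 4.1409
f(1.0907, 4.1409) = 3*1.0907^2 + 1*4.1409^2 = 20.7165


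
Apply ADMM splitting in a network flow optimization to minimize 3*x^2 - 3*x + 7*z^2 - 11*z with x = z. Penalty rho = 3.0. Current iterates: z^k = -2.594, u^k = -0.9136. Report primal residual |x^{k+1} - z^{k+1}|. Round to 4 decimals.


ADMM iteration with rho = 3.0, z^k = -2.594, u^k = -0.9136
Step 1: x-update.
Minimize 3*x^2 - 3*x + (3.0/2)*(x + 2.594 - 0.9136)^2
FOC: (2*3 + 3.0)*x = 3 + 3.0*(-2.594 + 0.9136)
x^{k+1} = -0.2268
Step 2: z-update.
Minimize 7*z^2 - 11*z + (3.0/2)*(-0.2268 - z - 0.9136)^2
FOC: (2*7 + 3.0)*z = 11 + 3.0*(-0.2268 - 0.9136)
z^{k+1} = 0.4458
Step 3: u-update.
u^{k+1} = -0.9136 - 0.2268 - 0.4458 = -1.5862
Step 4: Primal residual = |-0.2268 - 0.4458| = 0.6726


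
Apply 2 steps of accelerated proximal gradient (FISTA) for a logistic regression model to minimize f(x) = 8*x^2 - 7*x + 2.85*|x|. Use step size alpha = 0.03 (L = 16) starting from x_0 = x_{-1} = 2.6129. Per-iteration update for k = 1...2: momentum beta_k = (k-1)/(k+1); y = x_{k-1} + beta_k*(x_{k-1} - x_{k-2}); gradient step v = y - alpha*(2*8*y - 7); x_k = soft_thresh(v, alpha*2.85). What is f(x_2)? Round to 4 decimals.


FISTA on f(x) = 8*x^2 - 7*x + 2.85*|x|
L = 16, alpha = 0.03
Iteration 1: beta = 0.0, y = 2.6129 + 0.0*(2.6129 - 2.6129) = 2.6129
  grad(y) = 34.8064, v = y - alpha*grad = 1.5687
  prox(v) = soft_thresh(1.5687, 0.0855) = 1.4832
Iteration 2: beta = 0.3333, y = 1.4832 + 0.3333*(1.4832 - 2.6129) = 1.1066
  grad(y) = 10.7063, v = y - alpha*grad = 0.7855
  prox(v) = soft_thresh(0.7855, 0.0855) = 0.7
f(x_2) = 8*0.7^2 - 7*0.7 + 2.85*|0.7| = 1.0147


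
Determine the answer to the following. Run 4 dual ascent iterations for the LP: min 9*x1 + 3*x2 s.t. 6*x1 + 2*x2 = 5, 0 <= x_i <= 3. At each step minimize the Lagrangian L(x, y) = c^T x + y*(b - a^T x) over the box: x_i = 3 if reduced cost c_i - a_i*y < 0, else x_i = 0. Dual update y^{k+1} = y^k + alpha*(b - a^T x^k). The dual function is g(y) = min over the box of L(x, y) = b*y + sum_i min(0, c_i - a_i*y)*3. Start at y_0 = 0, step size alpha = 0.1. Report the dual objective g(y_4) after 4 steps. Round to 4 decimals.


Dual ascent for LP: min 9*x1 + 3*x2, 6*x1 + 2*x2 = 5, 0 <= x_i <= 3
Step 1: y^k = 0.0, reduced costs: (9.0, 3.0)
  x^k = (0.0, 0.0), subgradient = b - a^T x = 5.0
  y^{k+1} = 0.0 + 0.1*5.0 = 0.5
Step 2: y^k = 0.5, reduced costs: (6.0, 2.0)
  x^k = (0.0, 0.0), subgradient = b - a^T x = 5.0
  y^{k+1} = 0.5 + 0.1*5.0 = 1.0
Step 3: y^k = 1.0, reduced costs: (3.0, 1.0)
  x^k = (0.0, 0.0), subgradient = b - a^T x = 5.0
  y^{k+1} = 1.0 + 0.1*5.0 = 1.5
Step 4: y^k = 1.5, reduced costs: (0.0, 0.0)
  x^k = (0.0, 0.0), subgradient = b - a^T x = 5.0
  y^{k+1} = 1.5 + 0.1*5.0 = 2.0
Dual objective at y_4 = 2.0: reduced costs (-3.0, -1.0), box minimizer x = (3.0, 3.0)
g(y_4) = b*y + (c1 - a1*y)*x1 + (c2 - a2*y)*x2 = 5*2.0 + (-3.0)*3.0 + (-1.0)*3.0 = 10.0 - 9.0 - 3.0 = -2.0


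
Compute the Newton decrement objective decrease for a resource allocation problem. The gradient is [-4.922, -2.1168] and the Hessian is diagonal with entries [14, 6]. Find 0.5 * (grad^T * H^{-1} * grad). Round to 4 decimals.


Step 1: H is diagonal, so H^(-1) * g = [-0.3516, -0.3528].
Step 2: g^T H^(-1) g = sum_i g_i^2 / H_ii
  = (-4.922)^2/14 + (-2.1168)^2/6
  = 1.7304 + 0.7468 = 2.4772
Step 3: Objective decrease = 0.5 * g^T H^(-1) g = 1.2386


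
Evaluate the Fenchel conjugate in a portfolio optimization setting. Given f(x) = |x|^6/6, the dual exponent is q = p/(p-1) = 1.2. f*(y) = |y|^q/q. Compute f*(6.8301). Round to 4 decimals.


The conjugate exponent q satisfies 1/p + 1/q = 1.
p = 6, so q = 6/(6 - 1) = 1.2
|y|^q = 6.8301^1.2 = 10.0303
f*(6.8301) = 10.0303 / 1.2 = 8.3586


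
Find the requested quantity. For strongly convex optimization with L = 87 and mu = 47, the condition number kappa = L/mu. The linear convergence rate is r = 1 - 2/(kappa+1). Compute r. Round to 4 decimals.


Step 1: Compute the condition number.
kappa = L/mu = 87/47 = 1.8511
Step 2: Compute the convergence rate.
r = 1 - 2/(kappa + 1) = 1 - 2*mu/(L + mu) = (L - mu)/(L + mu) = 40/134 = 0.2985


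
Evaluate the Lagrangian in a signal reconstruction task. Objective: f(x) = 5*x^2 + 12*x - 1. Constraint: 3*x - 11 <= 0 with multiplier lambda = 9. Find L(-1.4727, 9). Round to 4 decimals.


Step 1: Evaluate f(x).
f(-1.4727) = 5*(-1.4727)^2 + 12*(-1.4727) - 1 = -7.8282
Step 2: Evaluate g(x).
g(-1.4727) = 3*-1.4727 - 11 = -15.4181
Step 3: Compute Lagrangian.
L = -7.8282 + 9*-15.4181 = -146.5911


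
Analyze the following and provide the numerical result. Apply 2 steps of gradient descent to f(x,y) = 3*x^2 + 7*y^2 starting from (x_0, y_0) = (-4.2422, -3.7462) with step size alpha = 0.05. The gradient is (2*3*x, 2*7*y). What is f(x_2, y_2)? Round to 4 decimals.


Gradient descent on f(x,y) = 3*x^2 + 7*y^2.
Starting point: (-4.2422, -3.7462), alpha = 0.05
Step 1: grad_x = 2*3*-4.2422 = -25.4532, grad_y = 2*7*-3.7462 = -52.4468
  x_1 = -4.2422 - 0.05*-25.4532 = -2.9695
  y_1 = -3.7462 - 0.05*-52.4468 = -1.1239
Step 2: grad_x = 2*3*-2.9695 = -17.8172, grad_y = 2*7*-1.1239 = -15.734
  x_2 = -2.9695 - 0.05*-17.8172 = -2.0787
  y_2 = -1.1239 - 0.05*-15.734 = -0.3372
f(-2.0787, -0.3372) = 3*(-2.0787)^2 + 7*(-0.3372)^2 = 13.7584


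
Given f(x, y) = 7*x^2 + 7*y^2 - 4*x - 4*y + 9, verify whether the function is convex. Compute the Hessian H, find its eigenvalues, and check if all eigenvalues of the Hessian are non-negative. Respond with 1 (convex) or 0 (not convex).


The Hessian of f(x,y) = 7*x^2 + 7*y^2 - 4*x - 4*y + 9 is:
H = [[14, 0], [0, 14]]
Trace = 14 + 14 = 28
Determinant = 14*14 - (0)^2 = 196
Discriminant = (28)^2 - 4*196 = 0.0
Eigenvalues: lambda_1 = 14.0, lambda_2 = 14.0
The function is convex.

1


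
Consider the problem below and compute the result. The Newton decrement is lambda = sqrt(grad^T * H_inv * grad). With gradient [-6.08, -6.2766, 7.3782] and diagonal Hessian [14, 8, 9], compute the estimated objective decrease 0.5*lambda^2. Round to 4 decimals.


Step 1: H is diagonal, so H^(-1) * g = [-0.4343, -0.7846, 0.8198].
Step 2: g^T H^(-1) g = sum_i g_i^2 / H_ii
  = (-6.08)^2/14 + (-6.2766)^2/8 + (7.3782)^2/9
  = 2.6405 + 4.9245 + 6.0486 = 13.6136
Step 3: Objective decrease = 0.5 * g^T H^(-1) g = 6.8068


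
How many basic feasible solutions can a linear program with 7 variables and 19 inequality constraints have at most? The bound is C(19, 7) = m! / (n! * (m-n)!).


Each vertex corresponds to some choice of n active constraints out of m, so the number of vertices is at most C(m, n) = m! / (n!(m-n)!).
m = 19, n = 7
Numerator: 19 * 18 * 17 * 16 * 15 * 14 * 13
Denominator: 7! = 5040
C(19, 7) = 50388


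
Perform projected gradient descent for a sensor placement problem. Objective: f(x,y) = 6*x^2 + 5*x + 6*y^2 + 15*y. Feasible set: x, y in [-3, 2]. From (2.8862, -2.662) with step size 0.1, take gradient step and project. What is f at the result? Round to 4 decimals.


Step 1: Compute gradient at (2.8862, -2.662).
grad_x = 2*6*2.8862 + 5 = 39.6344
grad_y = 2*6*-2.662 + 15 = -16.944
Step 2: Gradient step.
x_raw = 2.8862 - 0.1*39.6344 = -1.0772
y_raw = -2.662 - 0.1*-16.944 = -0.9676
Step 3: Project onto [-3, 2].
x_proj = clip(-1.0772) = -1.0772
y_proj = clip(-0.9676) = -0.9676
Step 4: Evaluate f.
f(-1.0772, -0.9676) = -7.32


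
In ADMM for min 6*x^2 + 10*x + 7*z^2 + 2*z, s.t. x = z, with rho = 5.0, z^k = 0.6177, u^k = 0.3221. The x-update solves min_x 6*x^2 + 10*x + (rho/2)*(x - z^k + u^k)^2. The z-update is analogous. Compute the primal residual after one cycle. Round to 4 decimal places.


ADMM iteration with rho = 5.0, z^k = 0.6177, u^k = 0.3221
Step 1: x-update.
Minimize 6*x^2 + 10*x + (5.0/2)*(x - 0.6177 + 0.3221)^2
FOC: (2*6 + 5.0)*x = -10 + 5.0*(0.6177 - 0.3221)
x^{k+1} = -0.5013
Step 2: z-update.
Minimize 7*z^2 + 2*z + (5.0/2)*(-0.5013 - z + 0.3221)^2
FOC: (2*7 + 5.0)*z = -2 + 5.0*(-0.5013 + 0.3221)
z^{k+1} = -0.1524
Step 3: u-update.
u^{k+1} = 0.3221 - 0.5013 + 0.1524 = -0.0268
Step 4: Primal residual = |-0.5013 + 0.1524| = 0.3489


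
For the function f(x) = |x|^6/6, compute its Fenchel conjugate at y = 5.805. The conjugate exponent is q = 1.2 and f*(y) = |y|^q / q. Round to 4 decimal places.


The conjugate exponent q satisfies 1/p + 1/q = 1.
p = 6, so q = 6/(6 - 1) = 1.2
|y|^q = 5.805^1.2 = 8.2521
f*(5.805) = 8.2521 / 1.2 = 6.8767


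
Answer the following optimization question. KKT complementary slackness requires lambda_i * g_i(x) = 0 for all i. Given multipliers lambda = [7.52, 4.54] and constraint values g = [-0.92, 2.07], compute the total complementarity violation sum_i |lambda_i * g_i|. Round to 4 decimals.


KKT complementary slackness check:
lambda_1 * g_1 = 7.52 * -0.92 = -6.9184
lambda_2 * g_2 = 4.54 * 2.07 = 9.3978
Total violation = 6.9184 + 9.3978 = 16.3162


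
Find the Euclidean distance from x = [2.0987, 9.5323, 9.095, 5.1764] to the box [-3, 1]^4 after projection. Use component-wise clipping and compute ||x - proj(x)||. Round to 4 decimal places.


Project each component onto [-3, 1].
clip(2.0987) = 1.0, clip(9.5323) = 1.0, clip(9.095) = 1.0, clip(5.1764) = 1.0
Projection = [1.0, 1.0, 1.0, 1.0]
Squared diffs: [1.2071, 72.8001, 65.529, 17.4423]
Distance = sqrt(156.9785) = 12.5291


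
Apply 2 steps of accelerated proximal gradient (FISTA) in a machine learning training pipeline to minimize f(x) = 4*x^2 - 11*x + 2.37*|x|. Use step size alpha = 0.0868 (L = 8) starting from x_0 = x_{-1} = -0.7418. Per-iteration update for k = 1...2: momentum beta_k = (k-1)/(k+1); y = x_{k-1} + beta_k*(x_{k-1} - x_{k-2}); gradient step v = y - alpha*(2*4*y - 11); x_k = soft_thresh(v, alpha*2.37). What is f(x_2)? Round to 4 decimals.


FISTA on f(x) = 4*x^2 - 11*x + 2.37*|x|
L = 8, alpha = 0.0868
Iteration 1: beta = 0.0, y = -0.7418 + 0.0*(-0.7418 + 0.7418) = -0.7418
  grad(y) = -16.9344, v = y - alpha*grad = 0.7281
  prox(v) = soft_thresh(0.7281, 0.2057) = 0.5224
Iteration 2: beta = 0.3333, y = 0.5224 + 0.3333*(0.5224 + 0.7418) = 0.9438
  grad(y) = -3.4497, v = y - alpha*grad = 1.2432
  prox(v) = soft_thresh(1.2432, 0.2057) = 1.0375
f(x_2) = 4*1.0375^2 - 11*1.0375 + 2.37*|1.0375| = -4.648


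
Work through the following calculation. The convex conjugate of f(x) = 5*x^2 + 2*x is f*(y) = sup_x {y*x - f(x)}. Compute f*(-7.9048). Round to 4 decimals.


f*(y) = sup_x {y*x - a*x^2 - b*x} = sup_x {(y-b)*x - a*x^2}
FOC: (y - b) - 2a*x = 0 => x* = (y - b)/(2a)
x* = (-7.9048 - 2)/(2*5) = -0.9905
f*(-7.9048) = (y-b)^2/(4a) = (-7.9048 - 2)^2/(4*5)
= 98.1051/20 = 4.9053


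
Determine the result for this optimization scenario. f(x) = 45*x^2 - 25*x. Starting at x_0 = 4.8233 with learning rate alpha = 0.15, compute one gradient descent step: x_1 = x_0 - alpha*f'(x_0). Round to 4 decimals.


We compute the gradient at x_0 and apply the update.
f'(x) = 90*x - 25
f'(4.8233) = 90*4.8233 - 25 = 409.097
x_1 = 4.8233 - 0.15*409.097 = -56.5413


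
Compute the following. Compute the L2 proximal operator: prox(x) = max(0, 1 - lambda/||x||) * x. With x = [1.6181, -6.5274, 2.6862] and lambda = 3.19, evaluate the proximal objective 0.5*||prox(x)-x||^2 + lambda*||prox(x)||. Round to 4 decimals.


Step 1: Compute ||x||.
||x|| = 7.2416
Step 2: Compute scaling factor.
scale = max(0, 1 - 3.19/7.2416) = 0.5595
Step 3: prox(x) = [0.9053, -3.652, 1.5029]
||prox(x)|| = 4.0516
Step 4: Proximal objective.
0.5*||prox-x||^2 = 5.0881
lambda*||prox|| = 12.9246
Total = 18.0127


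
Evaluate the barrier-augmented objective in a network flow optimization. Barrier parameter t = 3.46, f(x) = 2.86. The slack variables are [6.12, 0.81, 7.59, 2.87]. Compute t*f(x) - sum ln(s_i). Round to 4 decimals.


Step 1: Compute log-barrier.
ln values: [1.8116, -0.2107, 2.0268, 1.0543]
phi = -(1.8116 - 0.2107 + 2.0268 + 1.0543) = -4.682
Step 2: Compute augmented objective.
t*f(x) = 3.46*2.86 = 9.8956
Total = 9.8956 - 4.682 = 5.2136


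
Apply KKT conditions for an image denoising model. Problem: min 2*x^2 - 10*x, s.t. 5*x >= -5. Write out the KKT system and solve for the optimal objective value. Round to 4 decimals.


Step 1: Try lambda = 0 (constraint inactive).
Stationarity: 2*2*x - 10 = 0
x* = 10/(2*2) = 2.5
Check constraint: 5*2.5 = 12.5 >= -5 -- satisfied.
Step 2: Compute optimal value.
f(x*) = 2*2.5^2 - 10*2.5 = -12.5


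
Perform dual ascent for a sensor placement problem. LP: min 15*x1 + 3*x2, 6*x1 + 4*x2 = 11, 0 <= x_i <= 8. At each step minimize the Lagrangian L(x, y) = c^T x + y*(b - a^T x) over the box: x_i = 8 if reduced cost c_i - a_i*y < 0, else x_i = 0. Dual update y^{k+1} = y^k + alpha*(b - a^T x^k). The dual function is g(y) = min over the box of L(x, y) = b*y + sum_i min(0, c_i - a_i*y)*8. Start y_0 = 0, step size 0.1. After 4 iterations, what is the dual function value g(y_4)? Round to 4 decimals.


Dual ascent for LP: min 15*x1 + 3*x2, 6*x1 + 4*x2 = 11, 0 <= x_i <= 8
Step 1: y^k = 0.0, reduced costs: (15.0, 3.0)
  x^k = (0.0, 0.0), subgradient = b - a^T x = 11.0
  y^{k+1} = 0.0 + 0.1*11.0 = 1.1
Step 2: y^k = 1.1, reduced costs: (8.4, -1.4)
  x^k = (0.0, 8.0), subgradient = b - a^T x = -21.0
  y^{k+1} = 1.1 + 0.1*-21.0 = -1.0
Step 3: y^k = -1.0, reduced costs: (21.0, 7.0)
  x^k = (0.0, 0.0), subgradient = b - a^T x = 11.0
  y^{k+1} = -1.0 + 0.1*11.0 = 0.1
Step 4: y^k = 0.1, reduced costs: (14.4, 2.6)
  x^k = (0.0, 0.0), subgradient = b - a^T x = 11.0
  y^{k+1} = 0.1 + 0.1*11.0 = 1.2
Dual objective at y_4 = 1.2: reduced costs (7.8, -1.8), box minimizer x = (0.0, 8.0)
g(y_4) = b*y + (c1 - a1*y)*x1 + (c2 - a2*y)*x2 = 11*1.2 + 7.8*0.0 + (-1.8)*8.0 = 13.2 + 0.0 - 14.4 = -1.2


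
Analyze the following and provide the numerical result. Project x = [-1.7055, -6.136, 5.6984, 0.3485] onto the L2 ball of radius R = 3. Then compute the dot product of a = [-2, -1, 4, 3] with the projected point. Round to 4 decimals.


Step 1: Compute ||x|| (intermediates to 6 decimals).
||x|| = sqrt((-1.7055)^2 + (-6.136)^2 + 5.6984^2 + 0.3485^2) = 8.55292
Step 2: Project.
Since ||x|| > R, scale = R/||x|| = 3/8.55292 = 0.350757, proj(x) = scale * x
proj(x) = [-0.598216, -2.152245, 1.998754, 0.122239]
Step 3: Dot product.
a^T * proj(x) = -2*(-0.598216) - 1*(-2.152245) + 4*1.998754 + 3*0.122239 = 11.7104


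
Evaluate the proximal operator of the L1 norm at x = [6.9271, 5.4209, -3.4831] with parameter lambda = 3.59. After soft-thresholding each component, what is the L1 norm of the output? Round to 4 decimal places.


Soft-thresholding with lambda = 3.59:
prox(6.9271) = sign(6.9271)*max(|6.9271| - 3.59, 0) = 3.3371
prox(5.4209) = sign(5.4209)*max(|5.4209| - 3.59, 0) = 1.8309
prox(-3.4831) = sign(-3.4831)*max(|-3.4831| - 3.59, 0) = 0.0
prox(x) = [3.3371, 1.8309, 0.0]
||prox(x)||_1 = 3.3371 + 1.8309 + 0.0 = 5.168


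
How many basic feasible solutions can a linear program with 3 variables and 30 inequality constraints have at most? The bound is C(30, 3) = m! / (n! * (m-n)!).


Each vertex corresponds to some choice of n active constraints out of m, so the number of vertices is at most C(m, n) = m! / (n!(m-n)!).
m = 30, n = 3
Numerator: 30 * 29 * 28
Denominator: 3! = 6
C(30, 3) = 4060


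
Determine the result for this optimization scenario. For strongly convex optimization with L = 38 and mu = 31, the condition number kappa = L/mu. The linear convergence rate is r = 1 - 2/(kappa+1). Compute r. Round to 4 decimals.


Step 1: Compute the condition number.
kappa = L/mu = 38/31 = 1.2258
Step 2: Compute the convergence rate.
r = 1 - 2/(kappa + 1) = 1 - 2*mu/(L + mu) = (L - mu)/(L + mu) = 7/69 = 0.1014


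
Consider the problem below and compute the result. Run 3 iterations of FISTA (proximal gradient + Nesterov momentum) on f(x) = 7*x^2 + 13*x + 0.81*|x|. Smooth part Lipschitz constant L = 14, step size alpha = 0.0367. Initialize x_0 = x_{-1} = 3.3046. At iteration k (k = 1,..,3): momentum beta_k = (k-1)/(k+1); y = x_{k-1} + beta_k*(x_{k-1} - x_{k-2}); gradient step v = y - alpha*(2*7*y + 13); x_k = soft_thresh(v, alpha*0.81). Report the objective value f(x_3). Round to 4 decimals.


FISTA on f(x) = 7*x^2 + 13*x + 0.81*|x|
L = 14, alpha = 0.0367
Iteration 1: beta = 0.0, y = 3.3046 + 0.0*(3.3046 - 3.3046) = 3.3046
  grad(y) = 59.2644, v = y - alpha*grad = 1.1296
  prox(v) = soft_thresh(1.1296, 0.0297) = 1.0999
Iteration 2: beta = 0.3333, y = 1.0999 + 0.3333*(1.0999 - 3.3046) = 0.365
  grad(y) = 18.1094, v = y - alpha*grad = -0.2997
  prox(v) = soft_thresh(-0.2997, 0.0297) = -0.2699
Iteration 3: beta = 0.5, y = -0.2699 + 0.5*(-0.2699 - 1.0999) = -0.9548
  grad(y) = -0.3676, v = y - alpha*grad = -0.9413
  prox(v) = soft_thresh(-0.9413, 0.0297) = -0.9116
f(x_3) = 7*(-0.9116)^2 + 13*(-0.9116) + 0.81*|-0.9116| = -5.2953


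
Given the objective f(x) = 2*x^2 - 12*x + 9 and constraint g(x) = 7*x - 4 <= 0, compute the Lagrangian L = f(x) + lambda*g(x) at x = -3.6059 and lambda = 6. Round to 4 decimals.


Step 1: Evaluate f(x).
f(-3.6059) = 2*(-3.6059)^2 - 12*(-3.6059) + 9 = 78.2758
Step 2: Evaluate g(x).
g(-3.6059) = 7*-3.6059 - 4 = -29.2413
Step 3: Compute Lagrangian.
L = 78.2758 + 6*-29.2413 = -97.172


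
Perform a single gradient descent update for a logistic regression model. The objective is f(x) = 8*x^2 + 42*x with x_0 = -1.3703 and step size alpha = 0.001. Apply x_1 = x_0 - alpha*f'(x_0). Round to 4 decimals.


We compute the gradient at x_0 and apply the update.
f'(x) = 16*x + 42
f'(-1.3703) = 16*-1.3703 + 42 = 20.0752
x_1 = -1.3703 - 0.001*20.0752 = -1.3904


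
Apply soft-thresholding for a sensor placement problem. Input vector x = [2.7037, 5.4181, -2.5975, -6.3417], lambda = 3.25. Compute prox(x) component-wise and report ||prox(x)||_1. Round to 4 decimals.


Soft-thresholding with lambda = 3.25:
prox(2.7037) = sign(2.7037)*max(|2.7037| - 3.25, 0) = 0.0
prox(5.4181) = sign(5.4181)*max(|5.4181| - 3.25, 0) = 2.1681
prox(-2.5975) = sign(-2.5975)*max(|-2.5975| - 3.25, 0) = 0.0
prox(-6.3417) = sign(-6.3417)*max(|-6.3417| - 3.25, 0) = -3.0917
prox(x) = [0.0, 2.1681, 0.0, -3.0917]
||prox(x)||_1 = 0.0 + 2.1681 + 0.0 + 3.0917 = 5.2598


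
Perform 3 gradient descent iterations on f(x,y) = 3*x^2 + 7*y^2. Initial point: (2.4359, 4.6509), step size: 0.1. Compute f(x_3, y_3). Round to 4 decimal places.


Gradient descent on f(x,y) = 3*x^2 + 7*y^2.
Starting point: (2.4359, 4.6509), alpha = 0.1
Step 1: grad_x = 2*3*2.4359 = 14.6154, grad_y = 2*7*4.6509 = 65.1126
  x_1 = 2.4359 - 0.1*14.6154 = 0.9744
  y_1 = 4.6509 - 0.1*65.1126 = -1.8604
Step 2: grad_x = 2*3*0.9744 = 5.8462, grad_y = 2*7*-1.8604 = -26.045
  x_2 = 0.9744 - 0.1*5.8462 = 0.3897
  y_2 = -1.8604 - 0.1*-26.045 = 0.7441
Step 3: grad_x = 2*3*0.3897 = 2.3385, grad_y = 2*7*0.7441 = 10.418
  x_3 = 0.3897 - 0.1*2.3385 = 0.1559
  y_3 = 0.7441 - 0.1*10.418 = -0.2977
f(0.1559, -0.2977) = 3*0.1559^2 + 7*(-0.2977)^2 = 0.6931


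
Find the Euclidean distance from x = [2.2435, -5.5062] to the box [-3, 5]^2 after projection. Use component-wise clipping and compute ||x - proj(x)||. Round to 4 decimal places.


Project each component onto [-3, 5].
clip(2.2435) = 2.2435, clip(-5.5062) = -3.0
Projection = [2.2435, -3.0]
Squared diffs: [0.0, 6.281]
Distance = sqrt(6.281) = 2.5062


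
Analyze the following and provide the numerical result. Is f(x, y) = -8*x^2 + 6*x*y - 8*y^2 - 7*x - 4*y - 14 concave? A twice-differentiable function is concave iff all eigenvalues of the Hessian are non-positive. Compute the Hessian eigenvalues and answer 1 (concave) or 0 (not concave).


The Hessian of f(x,y) = -8*x^2 + 6*x*y - 8*y^2 - 7*x - 4*y - 14 is:
H = [[-16, 6], [6, -16]]
Trace = -16 - 16 = -32
Determinant = -16*-16 - (6)^2 = 220
Discriminant = (-32)^2 - 4*220 = 144.0
Eigenvalues: lambda_1 = -22.0, lambda_2 = -10.0
The function is concave.

1


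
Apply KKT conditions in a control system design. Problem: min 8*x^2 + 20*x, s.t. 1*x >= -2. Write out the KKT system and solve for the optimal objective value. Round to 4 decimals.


Step 1: Try lambda = 0 (constraint inactive).
Stationarity: 2*8*x + 20 = 0
x* = -20/(2*8) = -1.25
Check constraint: 1*-1.25 = -1.25 >= -2 -- satisfied.
Step 2: Compute optimal value.
f(x*) = 8*(-1.25)^2 + 20*(-1.25) = -12.5


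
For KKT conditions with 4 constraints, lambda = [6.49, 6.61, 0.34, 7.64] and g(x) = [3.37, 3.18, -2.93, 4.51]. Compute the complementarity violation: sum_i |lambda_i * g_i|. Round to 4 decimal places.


KKT complementary slackness check:
lambda_1 * g_1 = 6.49 * 3.37 = 21.8713
lambda_2 * g_2 = 6.61 * 3.18 = 21.0198
lambda_3 * g_3 = 0.34 * -2.93 = -0.9962
lambda_4 * g_4 = 7.64 * 4.51 = 34.4564
Total violation = 21.8713 + 21.0198 + 0.9962 + 34.4564 = 78.3437


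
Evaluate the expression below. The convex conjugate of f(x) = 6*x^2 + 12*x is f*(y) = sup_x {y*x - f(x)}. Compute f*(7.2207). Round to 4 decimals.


f*(y) = sup_x {y*x - a*x^2 - b*x} = sup_x {(y-b)*x - a*x^2}
FOC: (y - b) - 2a*x = 0 => x* = (y - b)/(2a)
x* = (7.2207 - 12)/(2*6) = -0.3983
f*(7.2207) = (y-b)^2/(4a) = (7.2207 - 12)^2/(4*6)
= 22.8417/24 = 0.9517


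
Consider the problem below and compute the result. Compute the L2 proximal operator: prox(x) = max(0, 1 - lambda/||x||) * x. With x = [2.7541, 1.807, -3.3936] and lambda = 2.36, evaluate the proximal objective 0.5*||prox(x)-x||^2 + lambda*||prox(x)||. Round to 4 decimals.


Step 1: Compute ||x||.
||x|| = 4.7294
Step 2: Compute scaling factor.
scale = max(0, 1 - 2.36/4.7294) = 0.501
Step 3: prox(x) = [1.3798, 0.9053, -1.7002]
||prox(x)|| = 2.3694
Step 4: Proximal objective.
0.5*||prox-x||^2 = 2.7848
lambda*||prox|| = 5.5918
Total = 8.3765


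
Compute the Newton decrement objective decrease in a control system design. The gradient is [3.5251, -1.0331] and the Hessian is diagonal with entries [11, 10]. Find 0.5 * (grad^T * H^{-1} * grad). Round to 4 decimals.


Step 1: H is diagonal, so H^(-1) * g = [0.3205, -0.1033].
Step 2: g^T H^(-1) g = sum_i g_i^2 / H_ii
  = (3.5251)^2/11 + (-1.0331)^2/10
  = 1.1297 + 0.1067 = 1.2364
Step 3: Objective decrease = 0.5 * g^T H^(-1) g = 0.6182


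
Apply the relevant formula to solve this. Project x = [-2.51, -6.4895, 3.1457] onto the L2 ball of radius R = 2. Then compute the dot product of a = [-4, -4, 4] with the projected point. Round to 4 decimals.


Step 1: Compute ||x|| (intermediates to 6 decimals).
||x|| = sqrt((-2.51)^2 + (-6.4895)^2 + 3.1457^2) = 7.636042
Step 2: Project.
Since ||x|| > R, scale = R/||x|| = 2/7.636042 = 0.261916, proj(x) = scale * x
proj(x) = [-0.657409, -1.699704, 0.823909]
Step 3: Dot product.
a^T * proj(x) = -4*(-0.657409) - 4*(-1.699704) + 4*0.823909 = 12.7241
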